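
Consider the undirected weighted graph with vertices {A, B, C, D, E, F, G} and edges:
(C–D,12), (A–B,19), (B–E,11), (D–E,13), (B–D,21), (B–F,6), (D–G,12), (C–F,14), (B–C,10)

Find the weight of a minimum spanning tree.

Kruskal: consider edges lightest-first.
B–F (6): add — endpoints in different components.
B–C (10): add — endpoints in different components.
B–E (11): add — endpoints in different components.
C–D (12): add — endpoints in different components.
D–G (12): add — endpoints in different components.
D–E (13): skip — D and E already connected.
C–F (14): skip — C and F already connected.
A–B (19): add — endpoints in different components.
MST edges: B–F, B–C, B–E, C–D, D–G, A–B; total weight 6+10+11+12+12+19 = 70.

70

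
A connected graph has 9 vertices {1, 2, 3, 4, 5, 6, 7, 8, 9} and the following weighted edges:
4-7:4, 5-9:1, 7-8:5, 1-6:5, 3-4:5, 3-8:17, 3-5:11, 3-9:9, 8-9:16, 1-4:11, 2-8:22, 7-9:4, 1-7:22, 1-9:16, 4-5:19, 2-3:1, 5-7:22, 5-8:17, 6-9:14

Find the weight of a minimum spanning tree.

Prim, starting at 4.
Step 1: cheapest edge leaving the tree is 4-7 (4); add 7.
Step 2: cheapest edge leaving the tree is 7-9 (4); add 9.
Step 3: cheapest edge leaving the tree is 5-9 (1); add 5.
Step 4: cheapest edge leaving the tree is 3-4 (5); add 3.
Step 5: cheapest edge leaving the tree is 2-3 (1); add 2.
Step 6: cheapest edge leaving the tree is 7-8 (5); add 8.
Step 7: cheapest edge leaving the tree is 1-4 (11); add 1.
Step 8: cheapest edge leaving the tree is 1-6 (5); add 6.
MST edges: 4-7, 7-9, 5-9, 3-4, 2-3, 7-8, 1-4, 1-6; total weight 4+4+1+5+1+5+11+5 = 36.

36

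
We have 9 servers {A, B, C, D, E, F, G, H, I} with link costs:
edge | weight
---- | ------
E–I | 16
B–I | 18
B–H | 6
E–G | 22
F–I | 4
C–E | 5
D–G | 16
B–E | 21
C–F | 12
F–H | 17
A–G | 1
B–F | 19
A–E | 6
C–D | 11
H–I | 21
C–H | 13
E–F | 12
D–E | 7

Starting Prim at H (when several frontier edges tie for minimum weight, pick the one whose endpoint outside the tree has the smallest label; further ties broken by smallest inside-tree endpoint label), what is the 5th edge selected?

A-G

Prim, starting at H.
Step 1: cheapest edge leaving the tree is B–H (6); add B.
Step 2: cheapest edge leaving the tree is C–H (13); add C.
Step 3: cheapest edge leaving the tree is C–E (5); add E.
Step 4: cheapest edge leaving the tree is A–E (6); add A.
Step 5: cheapest edge leaving the tree is A–G (1); add G.
Step 6: cheapest edge leaving the tree is D–E (7); add D.
Step 7: cheapest edge leaving the tree is C–F (12); add F.
Step 8: cheapest edge leaving the tree is F–I (4); add I.
The 5th edge added is A–G.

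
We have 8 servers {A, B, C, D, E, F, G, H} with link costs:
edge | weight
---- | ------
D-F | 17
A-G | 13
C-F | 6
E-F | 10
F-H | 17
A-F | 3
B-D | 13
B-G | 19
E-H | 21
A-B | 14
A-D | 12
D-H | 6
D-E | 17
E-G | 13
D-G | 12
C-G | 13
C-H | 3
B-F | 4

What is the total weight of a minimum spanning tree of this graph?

Prim, starting at E.
Step 1: cheapest edge leaving the tree is E-F (10); add F.
Step 2: cheapest edge leaving the tree is A-F (3); add A.
Step 3: cheapest edge leaving the tree is B-F (4); add B.
Step 4: cheapest edge leaving the tree is C-F (6); add C.
Step 5: cheapest edge leaving the tree is C-H (3); add H.
Step 6: cheapest edge leaving the tree is D-H (6); add D.
Step 7: cheapest edge leaving the tree is D-G (12); add G.
MST edges: E-F, A-F, B-F, C-F, C-H, D-H, D-G; total weight 10+3+4+6+3+6+12 = 44.

44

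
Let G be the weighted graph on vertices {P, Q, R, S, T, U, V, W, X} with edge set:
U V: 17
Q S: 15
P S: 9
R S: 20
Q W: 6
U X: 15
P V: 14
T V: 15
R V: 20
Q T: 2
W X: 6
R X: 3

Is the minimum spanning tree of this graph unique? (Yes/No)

No

Sort edges by weight, then run Kruskal:
Q T (2): add — endpoints in different components.
R X (3): add — endpoints in different components.
Q W (6): add — endpoints in different components.
W X (6): add — endpoints in different components.
P S (9): add — endpoints in different components.
P V (14): add — endpoints in different components.
Q S (15): add — endpoints in different components.
T V (15): skip — T and V already connected.
U X (15): add — endpoints in different components.
Non-tree edge T V has weight 15, equal to the heaviest edge on its tree cycle — swapping gives another MST of the same weight. Not unique.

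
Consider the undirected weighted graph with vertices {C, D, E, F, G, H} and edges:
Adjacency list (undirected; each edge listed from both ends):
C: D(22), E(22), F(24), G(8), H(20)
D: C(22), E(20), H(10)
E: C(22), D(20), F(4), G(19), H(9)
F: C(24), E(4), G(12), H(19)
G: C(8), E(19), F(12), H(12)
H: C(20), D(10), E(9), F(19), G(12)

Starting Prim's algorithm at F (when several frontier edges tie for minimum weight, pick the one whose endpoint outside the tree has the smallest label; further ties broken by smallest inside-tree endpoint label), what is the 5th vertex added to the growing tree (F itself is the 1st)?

G

Prim's algorithm from F:
Step 1: cheapest edge leaving the tree is E—F (4); add E.
Step 2: cheapest edge leaving the tree is E—H (9); add H.
Step 3: cheapest edge leaving the tree is D—H (10); add D.
Step 4: cheapest edge leaving the tree is F—G (12); add G.
Step 5: cheapest edge leaving the tree is C—G (8); add C.
Vertex order: F, E, H, D, G, C. The 5th vertex is G.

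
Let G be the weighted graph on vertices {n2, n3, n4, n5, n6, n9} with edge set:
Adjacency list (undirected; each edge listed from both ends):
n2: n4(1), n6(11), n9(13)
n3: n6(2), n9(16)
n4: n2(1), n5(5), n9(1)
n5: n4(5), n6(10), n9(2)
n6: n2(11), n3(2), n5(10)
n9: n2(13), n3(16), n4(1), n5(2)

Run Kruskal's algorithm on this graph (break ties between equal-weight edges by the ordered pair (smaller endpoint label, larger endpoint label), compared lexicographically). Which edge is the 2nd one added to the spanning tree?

Sort edges by weight, then run Kruskal:
n2—n4 (1): add. Components now {n3} {n2,n4} {n5} {n6} {n9}
n4—n9 (1): add. Components now {n3} {n2,n4,n9} {n5} {n6}
n3—n6 (2): add. Components now {n3,n6} {n2,n4,n9} {n5}
n5—n9 (2): add. Components now {n3,n6} {n2,n4,n5,n9}
n4—n5 (5): skip — n5 and n4 already connected.
n5—n6 (10): add. Components now {n2,n3,n4,n5,n6,n9}
The 2nd edge added is n4—n9.

n4-n9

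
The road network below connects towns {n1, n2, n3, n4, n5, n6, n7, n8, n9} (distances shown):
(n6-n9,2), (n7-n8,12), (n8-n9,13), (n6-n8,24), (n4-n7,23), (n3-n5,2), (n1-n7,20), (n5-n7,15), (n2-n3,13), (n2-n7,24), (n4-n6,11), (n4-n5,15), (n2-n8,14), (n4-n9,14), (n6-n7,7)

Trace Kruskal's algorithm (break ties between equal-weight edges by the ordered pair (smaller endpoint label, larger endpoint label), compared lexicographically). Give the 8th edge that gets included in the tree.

Sort edges by weight, then run Kruskal:
n3-n5 (2): add — endpoints in different components.
n6-n9 (2): add — endpoints in different components.
n6-n7 (7): add — endpoints in different components.
n4-n6 (11): add — endpoints in different components.
n7-n8 (12): add — endpoints in different components.
n2-n3 (13): add — endpoints in different components.
n8-n9 (13): skip — n8 and n9 already connected.
n2-n8 (14): add — endpoints in different components.
n4-n9 (14): skip — n4 and n9 already connected.
n4-n5 (15): skip — n4 and n5 already connected.
n5-n7 (15): skip — n7 and n5 already connected.
n1-n7 (20): add — endpoints in different components.
The 8th edge added is n1-n7.

n1-n7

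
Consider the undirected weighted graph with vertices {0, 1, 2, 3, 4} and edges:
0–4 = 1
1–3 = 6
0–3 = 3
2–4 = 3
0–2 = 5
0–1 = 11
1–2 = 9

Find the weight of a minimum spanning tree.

13

Kruskal: consider edges lightest-first.
0–4 (1): add. Components now {0,4} {1} {2} {3}
0–3 (3): add. Components now {0,3,4} {1} {2}
2–4 (3): add. Components now {0,2,3,4} {1}
0–2 (5): skip — 0 and 2 already connected.
1–3 (6): add. Components now {0,1,2,3,4}
MST edges: 0–4, 0–3, 2–4, 1–3; total weight 1+3+3+6 = 13.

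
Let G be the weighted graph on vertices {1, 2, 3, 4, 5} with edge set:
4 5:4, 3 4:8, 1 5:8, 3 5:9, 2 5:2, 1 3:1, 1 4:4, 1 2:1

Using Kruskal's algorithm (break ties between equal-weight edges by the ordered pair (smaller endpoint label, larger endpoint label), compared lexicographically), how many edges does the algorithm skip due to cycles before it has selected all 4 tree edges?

Kruskal's algorithm — process edges by increasing weight (ties by edge label):
1 2 (1): add. Components now {1,2} {3} {4} {5}
1 3 (1): add. Components now {1,2,3} {4} {5}
2 5 (2): add. Components now {1,2,3,5} {4}
1 4 (4): add. Components now {1,2,3,4,5}
Edges rejected before the tree was complete: 0.

0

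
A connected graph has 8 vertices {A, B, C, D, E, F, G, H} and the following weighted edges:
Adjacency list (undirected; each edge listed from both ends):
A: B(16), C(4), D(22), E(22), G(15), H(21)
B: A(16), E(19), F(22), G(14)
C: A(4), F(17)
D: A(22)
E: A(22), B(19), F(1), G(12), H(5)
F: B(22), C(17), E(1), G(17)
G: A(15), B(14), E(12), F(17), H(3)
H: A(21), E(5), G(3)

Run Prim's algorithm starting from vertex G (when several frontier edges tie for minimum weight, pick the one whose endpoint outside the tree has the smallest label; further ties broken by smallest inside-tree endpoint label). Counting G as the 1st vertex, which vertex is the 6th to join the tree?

Prim's algorithm from G:
Step 1: cheapest edge leaving the tree is G–H (3); add H.
Step 2: cheapest edge leaving the tree is E–H (5); add E.
Step 3: cheapest edge leaving the tree is E–F (1); add F.
Step 4: cheapest edge leaving the tree is B–G (14); add B.
Step 5: cheapest edge leaving the tree is A–G (15); add A.
Step 6: cheapest edge leaving the tree is A–C (4); add C.
Step 7: cheapest edge leaving the tree is A–D (22); add D.
Vertex order: G, H, E, F, B, A, C, D. The 6th vertex is A.

A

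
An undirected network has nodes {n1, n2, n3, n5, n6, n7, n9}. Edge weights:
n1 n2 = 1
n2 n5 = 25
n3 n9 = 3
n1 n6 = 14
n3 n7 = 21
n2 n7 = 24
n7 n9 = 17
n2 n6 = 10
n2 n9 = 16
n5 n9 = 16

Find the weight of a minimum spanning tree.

63

Kruskal's algorithm — process edges by increasing weight (ties by edge label):
n1 n2 (1): add — endpoints in different components.
n3 n9 (3): add — endpoints in different components.
n2 n6 (10): add — endpoints in different components.
n1 n6 (14): skip — n6 and n1 already connected.
n2 n9 (16): add — endpoints in different components.
n5 n9 (16): add — endpoints in different components.
n7 n9 (17): add — endpoints in different components.
MST edges: n1 n2, n3 n9, n2 n6, n2 n9, n5 n9, n7 n9; total weight 1+3+10+16+16+17 = 63.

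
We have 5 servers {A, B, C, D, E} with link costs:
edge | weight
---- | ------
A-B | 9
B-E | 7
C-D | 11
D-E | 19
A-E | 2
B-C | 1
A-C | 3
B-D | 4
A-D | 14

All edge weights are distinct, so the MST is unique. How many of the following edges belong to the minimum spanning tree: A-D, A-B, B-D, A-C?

2

Kruskal's algorithm — process edges by increasing weight (ties by edge label):
B-C (1): add — endpoints in different components.
A-E (2): add — endpoints in different components.
A-C (3): add — endpoints in different components.
B-D (4): add — endpoints in different components.
MST edge set: {B-C, A-E, A-C, B-D}.
Of the listed edges, {B-D, A-C} are in the MST → 2.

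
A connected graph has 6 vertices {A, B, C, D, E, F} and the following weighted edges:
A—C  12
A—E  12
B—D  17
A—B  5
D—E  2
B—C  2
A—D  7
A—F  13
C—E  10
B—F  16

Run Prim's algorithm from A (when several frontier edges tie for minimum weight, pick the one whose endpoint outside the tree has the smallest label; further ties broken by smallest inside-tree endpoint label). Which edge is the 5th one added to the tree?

A-F

Prim's algorithm from A:
Step 1: frontier [A—B 5, A—D 7, A—C 12, A—E 12, A—F 13] → take A—B (5); add B.
Step 2: frontier [A—D 7, A—C 12, A—E 12, A—F 13, B—C 2, B—F 16, B—D 17] → take B—C (2); add C.
Step 3: frontier [A—D 7, A—E 12, A—F 13, B—F 16, B—D 17, C—E 10] → take A—D (7); add D.
Step 4: frontier [A—E 12, A—F 13, B—F 16, C—E 10, D—E 2] → take D—E (2); add E.
Step 5: frontier [A—F 13, B—F 16] → take A—F (13); add F.
The 5th edge added is A—F.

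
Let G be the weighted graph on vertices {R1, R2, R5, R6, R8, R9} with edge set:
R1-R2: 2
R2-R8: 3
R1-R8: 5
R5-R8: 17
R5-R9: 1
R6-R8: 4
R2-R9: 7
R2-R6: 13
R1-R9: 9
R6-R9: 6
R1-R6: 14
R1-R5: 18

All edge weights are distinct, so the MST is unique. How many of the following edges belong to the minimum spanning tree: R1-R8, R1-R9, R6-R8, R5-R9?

2

Kruskal: consider edges lightest-first.
R5-R9 (1): add. Components now {R5,R9} {R6} {R2} {R1} {R8}
R1-R2 (2): add. Components now {R5,R9} {R6} {R1,R2} {R8}
R2-R8 (3): add. Components now {R5,R9} {R6} {R1,R2,R8}
R6-R8 (4): add. Components now {R5,R9} {R1,R2,R6,R8}
R1-R8 (5): skip — R1 and R8 already connected.
R6-R9 (6): add. Components now {R1,R2,R5,R6,R8,R9}
MST edge set: {R5-R9, R1-R2, R2-R8, R6-R8, R6-R9}.
Of the listed edges, {R6-R8, R5-R9} are in the MST → 2.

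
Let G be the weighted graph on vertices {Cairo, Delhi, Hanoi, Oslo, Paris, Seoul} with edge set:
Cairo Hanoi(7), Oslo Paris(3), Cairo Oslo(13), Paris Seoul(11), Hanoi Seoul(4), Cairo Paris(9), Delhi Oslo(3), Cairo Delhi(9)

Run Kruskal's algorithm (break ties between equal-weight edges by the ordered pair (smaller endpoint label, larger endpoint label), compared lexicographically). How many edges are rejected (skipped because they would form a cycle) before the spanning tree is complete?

Kruskal's algorithm — process edges by increasing weight (ties by edge label):
Delhi Oslo (3): add. Components now {Paris} {Seoul} {Hanoi} {Delhi,Oslo} {Cairo}
Oslo Paris (3): add. Components now {Delhi,Oslo,Paris} {Seoul} {Hanoi} {Cairo}
Hanoi Seoul (4): add. Components now {Delhi,Oslo,Paris} {Hanoi,Seoul} {Cairo}
Cairo Hanoi (7): add. Components now {Delhi,Oslo,Paris} {Cairo,Hanoi,Seoul}
Cairo Delhi (9): add. Components now {Cairo,Delhi,Hanoi,Oslo,Paris,Seoul}
Edges rejected before the tree was complete: 0.

0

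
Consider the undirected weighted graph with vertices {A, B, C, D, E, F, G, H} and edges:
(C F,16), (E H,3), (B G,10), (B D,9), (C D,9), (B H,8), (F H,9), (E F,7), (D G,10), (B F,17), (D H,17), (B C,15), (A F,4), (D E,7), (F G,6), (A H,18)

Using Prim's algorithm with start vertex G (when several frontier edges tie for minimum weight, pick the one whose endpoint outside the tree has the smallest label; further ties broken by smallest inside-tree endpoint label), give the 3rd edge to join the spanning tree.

Prim, starting at G.
Step 1: cheapest edge leaving the tree is F G (6); add F.
Step 2: cheapest edge leaving the tree is A F (4); add A.
Step 3: cheapest edge leaving the tree is E F (7); add E.
Step 4: cheapest edge leaving the tree is E H (3); add H.
Step 5: cheapest edge leaving the tree is D E (7); add D.
Step 6: cheapest edge leaving the tree is B H (8); add B.
Step 7: cheapest edge leaving the tree is C D (9); add C.
The 3rd edge added is E F.

E-F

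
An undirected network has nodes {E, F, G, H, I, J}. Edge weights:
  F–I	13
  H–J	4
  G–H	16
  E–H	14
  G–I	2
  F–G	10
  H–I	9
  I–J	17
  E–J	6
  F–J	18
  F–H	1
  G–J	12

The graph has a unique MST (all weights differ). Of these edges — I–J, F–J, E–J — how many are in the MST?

Sort edges by weight, then run Kruskal:
F–H (1): add — endpoints in different components.
G–I (2): add — endpoints in different components.
H–J (4): add — endpoints in different components.
E–J (6): add — endpoints in different components.
H–I (9): add — endpoints in different components.
MST edge set: {F–H, G–I, H–J, E–J, H–I}.
Of the listed edges, {E–J} are in the MST → 1.

1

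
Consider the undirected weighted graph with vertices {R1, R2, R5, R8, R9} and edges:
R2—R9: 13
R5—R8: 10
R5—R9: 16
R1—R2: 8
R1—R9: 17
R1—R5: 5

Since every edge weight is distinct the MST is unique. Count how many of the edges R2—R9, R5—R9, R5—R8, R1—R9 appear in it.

2

Kruskal: consider edges lightest-first.
R1—R5 (5): add. Components now {R1,R5} {R2} {R9} {R8}
R1—R2 (8): add. Components now {R1,R2,R5} {R9} {R8}
R5—R8 (10): add. Components now {R1,R2,R5,R8} {R9}
R2—R9 (13): add. Components now {R1,R2,R5,R8,R9}
MST edge set: {R1—R5, R1—R2, R5—R8, R2—R9}.
Of the listed edges, {R2—R9, R5—R8} are in the MST → 2.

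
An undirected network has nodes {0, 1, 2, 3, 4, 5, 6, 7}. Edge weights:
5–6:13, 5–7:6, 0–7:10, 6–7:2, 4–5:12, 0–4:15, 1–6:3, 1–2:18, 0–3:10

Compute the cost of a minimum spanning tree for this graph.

Kruskal: consider edges lightest-first.
6–7 (2): add — endpoints in different components.
1–6 (3): add — endpoints in different components.
5–7 (6): add — endpoints in different components.
0–3 (10): add — endpoints in different components.
0–7 (10): add — endpoints in different components.
4–5 (12): add — endpoints in different components.
5–6 (13): skip — 5 and 6 already connected.
0–4 (15): skip — 0 and 4 already connected.
1–2 (18): add — endpoints in different components.
MST edges: 6–7, 1–6, 5–7, 0–3, 0–7, 4–5, 1–2; total weight 2+3+6+10+10+12+18 = 61.

61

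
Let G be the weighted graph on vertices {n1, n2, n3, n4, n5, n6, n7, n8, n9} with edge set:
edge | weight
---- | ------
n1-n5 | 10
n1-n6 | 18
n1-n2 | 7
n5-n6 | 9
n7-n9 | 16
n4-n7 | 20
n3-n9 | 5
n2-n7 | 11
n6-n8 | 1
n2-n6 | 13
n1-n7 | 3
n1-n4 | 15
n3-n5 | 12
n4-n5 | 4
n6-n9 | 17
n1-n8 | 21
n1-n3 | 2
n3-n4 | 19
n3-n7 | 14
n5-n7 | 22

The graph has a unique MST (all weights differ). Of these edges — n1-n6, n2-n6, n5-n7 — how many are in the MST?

Kruskal: consider edges lightest-first.
n6-n8 (1): add — endpoints in different components.
n1-n3 (2): add — endpoints in different components.
n1-n7 (3): add — endpoints in different components.
n4-n5 (4): add — endpoints in different components.
n3-n9 (5): add — endpoints in different components.
n1-n2 (7): add — endpoints in different components.
n5-n6 (9): add — endpoints in different components.
n1-n5 (10): add — endpoints in different components.
MST edge set: {n6-n8, n1-n3, n1-n7, n4-n5, n3-n9, n1-n2, n5-n6, n1-n5}.
Of the listed edges, {} are in the MST → 0.

0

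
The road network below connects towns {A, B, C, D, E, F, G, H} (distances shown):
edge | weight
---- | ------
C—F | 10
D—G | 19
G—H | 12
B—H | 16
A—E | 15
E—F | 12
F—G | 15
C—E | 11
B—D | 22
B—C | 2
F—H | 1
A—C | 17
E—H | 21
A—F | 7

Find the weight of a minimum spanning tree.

Grow the tree from A using Prim:
Step 1: frontier [A—F 7, A—E 15, A—C 17] → take A—F (7); add F.
Step 2: frontier [A—E 15, A—C 17, F—H 1, C—F 10, E—F 12, F—G 15] → take F—H (1); add H.
Step 3: frontier [A—E 15, A—C 17, C—F 10, E—F 12, F—G 15, G—H 12, B—H 16, E—H 21] → take C—F (10); add C.
Step 4: frontier [A—E 15, B—C 2, C—E 11, E—F 12, F—G 15, G—H 12, B—H 16, E—H 21] → take B—C (2); add B.
Step 5: frontier [A—E 15, B—D 22, C—E 11, E—F 12, F—G 15, G—H 12, E—H 21] → take C—E (11); add E.
Step 6: frontier [B—D 22, F—G 15, G—H 12] → take G—H (12); add G.
Step 7: frontier [B—D 22, D—G 19] → take D—G (19); add D.
MST edges: A—F, F—H, C—F, B—C, C—E, G—H, D—G; total weight 7+1+10+2+11+12+19 = 62.

62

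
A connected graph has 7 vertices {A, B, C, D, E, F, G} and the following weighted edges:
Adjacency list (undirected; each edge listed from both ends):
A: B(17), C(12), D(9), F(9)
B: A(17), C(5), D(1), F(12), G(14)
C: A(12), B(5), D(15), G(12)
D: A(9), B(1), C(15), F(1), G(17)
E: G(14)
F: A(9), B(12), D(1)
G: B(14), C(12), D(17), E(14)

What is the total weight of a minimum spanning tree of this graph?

Prim's algorithm from E:
Step 1: cheapest edge leaving the tree is E—G (14); add G.
Step 2: cheapest edge leaving the tree is C—G (12); add C.
Step 3: cheapest edge leaving the tree is B—C (5); add B.
Step 4: cheapest edge leaving the tree is B—D (1); add D.
Step 5: cheapest edge leaving the tree is D—F (1); add F.
Step 6: cheapest edge leaving the tree is A—D (9); add A.
MST edges: E—G, C—G, B—C, B—D, D—F, A—D; total weight 14+12+5+1+1+9 = 42.

42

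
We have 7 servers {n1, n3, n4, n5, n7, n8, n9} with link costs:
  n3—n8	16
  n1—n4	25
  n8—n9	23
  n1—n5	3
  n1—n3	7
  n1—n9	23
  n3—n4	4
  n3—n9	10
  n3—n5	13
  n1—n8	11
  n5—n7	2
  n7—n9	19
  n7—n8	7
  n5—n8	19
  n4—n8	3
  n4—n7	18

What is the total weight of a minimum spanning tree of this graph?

Sort edges by weight, then run Kruskal:
n5—n7 (2): add — endpoints in different components.
n1—n5 (3): add — endpoints in different components.
n4—n8 (3): add — endpoints in different components.
n3—n4 (4): add — endpoints in different components.
n1—n3 (7): add — endpoints in different components.
n7—n8 (7): skip — n8 and n7 already connected.
n3—n9 (10): add — endpoints in different components.
MST edges: n5—n7, n1—n5, n4—n8, n3—n4, n1—n3, n3—n9; total weight 2+3+3+4+7+10 = 29.

29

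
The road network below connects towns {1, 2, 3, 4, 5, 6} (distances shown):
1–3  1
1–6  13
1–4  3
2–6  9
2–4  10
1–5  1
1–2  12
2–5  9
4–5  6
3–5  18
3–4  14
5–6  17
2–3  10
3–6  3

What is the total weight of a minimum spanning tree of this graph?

Sort edges by weight, then run Kruskal:
1–3 (1): add. Components now {1,3} {2} {4} {5} {6}
1–5 (1): add. Components now {1,3,5} {2} {4} {6}
1–4 (3): add. Components now {1,3,4,5} {2} {6}
3–6 (3): add. Components now {1,3,4,5,6} {2}
4–5 (6): skip — 4 and 5 already connected.
2–5 (9): add. Components now {1,2,3,4,5,6}
MST edges: 1–3, 1–5, 1–4, 3–6, 2–5; total weight 1+1+3+3+9 = 17.

17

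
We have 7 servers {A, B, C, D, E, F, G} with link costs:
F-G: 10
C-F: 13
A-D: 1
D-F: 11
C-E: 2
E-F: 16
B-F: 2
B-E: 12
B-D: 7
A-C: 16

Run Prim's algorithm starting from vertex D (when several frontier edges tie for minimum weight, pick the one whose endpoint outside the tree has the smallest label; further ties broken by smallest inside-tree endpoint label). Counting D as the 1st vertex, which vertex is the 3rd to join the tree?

B

Prim's algorithm from D:
Step 1: cheapest edge leaving the tree is A-D (1); add A.
Step 2: cheapest edge leaving the tree is B-D (7); add B.
Step 3: cheapest edge leaving the tree is B-F (2); add F.
Step 4: cheapest edge leaving the tree is F-G (10); add G.
Step 5: cheapest edge leaving the tree is B-E (12); add E.
Step 6: cheapest edge leaving the tree is C-E (2); add C.
Vertex order: D, A, B, F, G, E, C. The 3rd vertex is B.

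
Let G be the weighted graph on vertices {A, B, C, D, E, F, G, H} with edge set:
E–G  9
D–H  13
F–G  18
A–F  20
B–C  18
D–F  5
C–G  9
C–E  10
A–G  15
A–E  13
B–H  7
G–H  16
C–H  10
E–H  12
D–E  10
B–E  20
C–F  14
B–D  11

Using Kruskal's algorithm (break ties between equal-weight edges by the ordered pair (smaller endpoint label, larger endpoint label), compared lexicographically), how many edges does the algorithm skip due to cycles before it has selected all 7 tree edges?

Sort edges by weight, then run Kruskal:
D–F (5): add — endpoints in different components.
B–H (7): add — endpoints in different components.
C–G (9): add — endpoints in different components.
E–G (9): add — endpoints in different components.
C–E (10): skip — C and E already connected.
C–H (10): add — endpoints in different components.
D–E (10): add — endpoints in different components.
B–D (11): skip — B and D already connected.
E–H (12): skip — E and H already connected.
A–E (13): add — endpoints in different components.
Edges rejected before the tree was complete: 3.

3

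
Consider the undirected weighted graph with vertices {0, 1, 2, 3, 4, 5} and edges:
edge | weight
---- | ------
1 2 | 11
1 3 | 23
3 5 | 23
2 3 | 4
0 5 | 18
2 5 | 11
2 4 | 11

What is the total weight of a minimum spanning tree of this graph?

55

Grow the tree from 3 using Prim:
Step 1: cheapest edge leaving the tree is 2 3 (4); add 2.
Step 2: cheapest edge leaving the tree is 1 2 (11); add 1.
Step 3: cheapest edge leaving the tree is 2 4 (11); add 4.
Step 4: cheapest edge leaving the tree is 2 5 (11); add 5.
Step 5: cheapest edge leaving the tree is 0 5 (18); add 0.
MST edges: 2 3, 1 2, 2 4, 2 5, 0 5; total weight 4+11+11+11+18 = 55.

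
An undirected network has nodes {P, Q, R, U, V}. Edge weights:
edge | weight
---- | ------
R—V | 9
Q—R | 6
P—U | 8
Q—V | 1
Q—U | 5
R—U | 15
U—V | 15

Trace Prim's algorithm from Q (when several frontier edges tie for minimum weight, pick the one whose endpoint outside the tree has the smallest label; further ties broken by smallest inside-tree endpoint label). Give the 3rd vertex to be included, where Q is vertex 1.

U

Prim, starting at Q.
Step 1: cheapest edge leaving the tree is Q—V (1); add V.
Step 2: cheapest edge leaving the tree is Q—U (5); add U.
Step 3: cheapest edge leaving the tree is Q—R (6); add R.
Step 4: cheapest edge leaving the tree is P—U (8); add P.
Vertex order: Q, V, U, R, P. The 3rd vertex is U.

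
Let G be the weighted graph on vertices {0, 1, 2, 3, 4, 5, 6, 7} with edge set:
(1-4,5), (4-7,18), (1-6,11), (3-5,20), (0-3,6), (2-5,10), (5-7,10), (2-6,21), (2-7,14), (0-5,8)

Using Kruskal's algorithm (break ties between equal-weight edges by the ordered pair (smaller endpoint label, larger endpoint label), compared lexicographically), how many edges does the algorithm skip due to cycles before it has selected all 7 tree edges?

1

Kruskal: consider edges lightest-first.
1-4 (5): add — endpoints in different components.
0-3 (6): add — endpoints in different components.
0-5 (8): add — endpoints in different components.
2-5 (10): add — endpoints in different components.
5-7 (10): add — endpoints in different components.
1-6 (11): add — endpoints in different components.
2-7 (14): skip — 2 and 7 already connected.
4-7 (18): add — endpoints in different components.
Edges rejected before the tree was complete: 1.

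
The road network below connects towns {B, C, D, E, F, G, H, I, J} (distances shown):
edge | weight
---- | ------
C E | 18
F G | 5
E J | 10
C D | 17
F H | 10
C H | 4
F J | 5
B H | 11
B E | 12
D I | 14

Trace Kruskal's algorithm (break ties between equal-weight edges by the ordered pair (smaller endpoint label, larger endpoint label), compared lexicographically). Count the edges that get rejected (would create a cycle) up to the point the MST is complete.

1

Kruskal: consider edges lightest-first.
C H (4): add — endpoints in different components.
F G (5): add — endpoints in different components.
F J (5): add — endpoints in different components.
E J (10): add — endpoints in different components.
F H (10): add — endpoints in different components.
B H (11): add — endpoints in different components.
B E (12): skip — B and E already connected.
D I (14): add — endpoints in different components.
C D (17): add — endpoints in different components.
Edges rejected before the tree was complete: 1.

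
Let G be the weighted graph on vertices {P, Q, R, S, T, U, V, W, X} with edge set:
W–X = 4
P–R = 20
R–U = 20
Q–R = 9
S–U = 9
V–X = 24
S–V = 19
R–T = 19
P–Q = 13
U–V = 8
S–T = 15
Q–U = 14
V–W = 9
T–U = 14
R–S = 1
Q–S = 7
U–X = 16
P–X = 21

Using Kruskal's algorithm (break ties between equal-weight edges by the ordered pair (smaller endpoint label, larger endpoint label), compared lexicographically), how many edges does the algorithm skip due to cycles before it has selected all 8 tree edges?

Sort edges by weight, then run Kruskal:
R–S (1): add — endpoints in different components.
W–X (4): add — endpoints in different components.
Q–S (7): add — endpoints in different components.
U–V (8): add — endpoints in different components.
Q–R (9): skip — Q and R already connected.
S–U (9): add — endpoints in different components.
V–W (9): add — endpoints in different components.
P–Q (13): add — endpoints in different components.
Q–U (14): skip — U and Q already connected.
T–U (14): add — endpoints in different components.
Edges rejected before the tree was complete: 2.

2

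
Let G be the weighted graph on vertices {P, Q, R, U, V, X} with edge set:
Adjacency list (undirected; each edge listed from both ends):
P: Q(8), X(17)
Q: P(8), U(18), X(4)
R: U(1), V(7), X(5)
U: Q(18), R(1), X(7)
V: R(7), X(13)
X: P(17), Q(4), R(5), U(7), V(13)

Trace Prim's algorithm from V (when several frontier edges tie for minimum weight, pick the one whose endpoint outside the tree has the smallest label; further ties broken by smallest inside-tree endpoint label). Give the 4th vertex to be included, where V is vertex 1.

X

Prim's algorithm from V:
Step 1: cheapest edge leaving the tree is R V (7); add R.
Step 2: cheapest edge leaving the tree is R U (1); add U.
Step 3: cheapest edge leaving the tree is R X (5); add X.
Step 4: cheapest edge leaving the tree is Q X (4); add Q.
Step 5: cheapest edge leaving the tree is P Q (8); add P.
Vertex order: V, R, U, X, Q, P. The 4th vertex is X.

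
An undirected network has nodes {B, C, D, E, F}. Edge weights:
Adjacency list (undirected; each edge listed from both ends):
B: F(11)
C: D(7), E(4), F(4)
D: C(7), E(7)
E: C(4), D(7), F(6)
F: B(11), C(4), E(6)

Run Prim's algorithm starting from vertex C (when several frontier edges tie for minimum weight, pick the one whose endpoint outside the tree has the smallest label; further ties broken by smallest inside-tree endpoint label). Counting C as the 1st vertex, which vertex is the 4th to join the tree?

Prim's algorithm from C:
Step 1: cheapest edge leaving the tree is C—E (4); add E.
Step 2: cheapest edge leaving the tree is C—F (4); add F.
Step 3: cheapest edge leaving the tree is C—D (7); add D.
Step 4: cheapest edge leaving the tree is B—F (11); add B.
Vertex order: C, E, F, D, B. The 4th vertex is D.

D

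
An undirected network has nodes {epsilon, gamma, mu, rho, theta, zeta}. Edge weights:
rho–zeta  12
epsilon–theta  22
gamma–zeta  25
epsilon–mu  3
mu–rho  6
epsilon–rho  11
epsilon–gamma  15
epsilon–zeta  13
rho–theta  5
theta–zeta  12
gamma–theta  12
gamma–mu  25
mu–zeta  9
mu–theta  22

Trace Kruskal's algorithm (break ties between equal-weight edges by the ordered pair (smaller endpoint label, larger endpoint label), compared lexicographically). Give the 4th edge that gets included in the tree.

Kruskal's algorithm — process edges by increasing weight (ties by edge label):
epsilon–mu (3): add. Components now {zeta} {epsilon,mu} {gamma} {rho} {theta}
rho–theta (5): add. Components now {zeta} {epsilon,mu} {gamma} {rho,theta}
mu–rho (6): add. Components now {zeta} {epsilon,mu,rho,theta} {gamma}
mu–zeta (9): add. Components now {epsilon,mu,rho,theta,zeta} {gamma}
epsilon–rho (11): skip — epsilon and rho already connected.
gamma–theta (12): add. Components now {epsilon,gamma,mu,rho,theta,zeta}
The 4th edge added is mu–zeta.

mu-zeta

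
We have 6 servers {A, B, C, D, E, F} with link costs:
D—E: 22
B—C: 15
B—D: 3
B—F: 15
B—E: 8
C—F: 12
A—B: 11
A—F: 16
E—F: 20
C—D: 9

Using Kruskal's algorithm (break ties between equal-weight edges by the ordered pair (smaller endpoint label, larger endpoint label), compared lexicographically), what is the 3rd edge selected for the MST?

C-D

Sort edges by weight, then run Kruskal:
B—D (3): add. Components now {A} {B,D} {C} {E} {F}
B—E (8): add. Components now {A} {B,D,E} {C} {F}
C—D (9): add. Components now {A} {B,C,D,E} {F}
A—B (11): add. Components now {A,B,C,D,E} {F}
C—F (12): add. Components now {A,B,C,D,E,F}
The 3rd edge added is C—D.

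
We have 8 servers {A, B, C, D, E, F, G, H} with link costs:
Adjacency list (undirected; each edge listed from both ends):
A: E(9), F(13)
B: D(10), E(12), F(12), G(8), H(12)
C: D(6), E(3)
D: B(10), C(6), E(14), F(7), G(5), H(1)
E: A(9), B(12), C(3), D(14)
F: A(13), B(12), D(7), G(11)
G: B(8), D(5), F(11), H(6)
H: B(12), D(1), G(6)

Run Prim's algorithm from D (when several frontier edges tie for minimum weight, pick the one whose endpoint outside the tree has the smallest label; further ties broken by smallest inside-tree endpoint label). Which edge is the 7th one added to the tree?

Prim's algorithm from D:
Step 1: cheapest edge leaving the tree is D-H (1); add H.
Step 2: cheapest edge leaving the tree is D-G (5); add G.
Step 3: cheapest edge leaving the tree is C-D (6); add C.
Step 4: cheapest edge leaving the tree is C-E (3); add E.
Step 5: cheapest edge leaving the tree is D-F (7); add F.
Step 6: cheapest edge leaving the tree is B-G (8); add B.
Step 7: cheapest edge leaving the tree is A-E (9); add A.
The 7th edge added is A-E.

A-E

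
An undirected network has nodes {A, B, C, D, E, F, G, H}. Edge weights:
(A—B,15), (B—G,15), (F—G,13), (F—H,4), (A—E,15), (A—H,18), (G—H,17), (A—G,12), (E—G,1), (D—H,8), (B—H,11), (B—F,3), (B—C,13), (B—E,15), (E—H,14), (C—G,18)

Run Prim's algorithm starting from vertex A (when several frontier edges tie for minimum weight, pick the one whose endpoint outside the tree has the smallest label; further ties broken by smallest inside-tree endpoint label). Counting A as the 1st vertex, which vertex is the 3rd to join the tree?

E

Prim's algorithm from A:
Step 1: cheapest edge leaving the tree is A—G (12); add G.
Step 2: cheapest edge leaving the tree is E—G (1); add E.
Step 3: cheapest edge leaving the tree is F—G (13); add F.
Step 4: cheapest edge leaving the tree is B—F (3); add B.
Step 5: cheapest edge leaving the tree is F—H (4); add H.
Step 6: cheapest edge leaving the tree is D—H (8); add D.
Step 7: cheapest edge leaving the tree is B—C (13); add C.
Vertex order: A, G, E, F, B, H, D, C. The 3rd vertex is E.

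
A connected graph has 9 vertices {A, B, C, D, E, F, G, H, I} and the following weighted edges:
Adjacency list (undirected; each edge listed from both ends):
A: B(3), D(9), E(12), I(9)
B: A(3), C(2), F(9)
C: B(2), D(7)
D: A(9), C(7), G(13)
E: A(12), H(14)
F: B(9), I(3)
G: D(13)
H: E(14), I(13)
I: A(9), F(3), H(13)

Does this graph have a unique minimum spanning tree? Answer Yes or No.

Kruskal's algorithm — process edges by increasing weight (ties by edge label):
B-C (2): add — endpoints in different components.
A-B (3): add — endpoints in different components.
F-I (3): add — endpoints in different components.
C-D (7): add — endpoints in different components.
A-D (9): skip — A and D already connected.
A-I (9): add — endpoints in different components.
B-F (9): skip — B and F already connected.
A-E (12): add — endpoints in different components.
D-G (13): add — endpoints in different components.
H-I (13): add — endpoints in different components.
Non-tree edge B-F has weight 9, equal to the heaviest edge on its tree cycle — swapping gives another MST of the same weight. Not unique.

No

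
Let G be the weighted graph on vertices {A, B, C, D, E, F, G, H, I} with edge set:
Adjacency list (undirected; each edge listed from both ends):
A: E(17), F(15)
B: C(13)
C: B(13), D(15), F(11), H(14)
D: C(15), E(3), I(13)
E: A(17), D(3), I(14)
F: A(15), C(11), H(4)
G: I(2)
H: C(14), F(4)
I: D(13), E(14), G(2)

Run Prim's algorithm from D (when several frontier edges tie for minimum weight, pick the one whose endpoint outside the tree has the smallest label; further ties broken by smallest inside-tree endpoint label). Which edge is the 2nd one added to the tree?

Prim's algorithm from D:
Step 1: cheapest edge leaving the tree is D E (3); add E.
Step 2: cheapest edge leaving the tree is D I (13); add I.
Step 3: cheapest edge leaving the tree is G I (2); add G.
Step 4: cheapest edge leaving the tree is C D (15); add C.
Step 5: cheapest edge leaving the tree is C F (11); add F.
Step 6: cheapest edge leaving the tree is F H (4); add H.
Step 7: cheapest edge leaving the tree is B C (13); add B.
Step 8: cheapest edge leaving the tree is A F (15); add A.
The 2nd edge added is D I.

D-I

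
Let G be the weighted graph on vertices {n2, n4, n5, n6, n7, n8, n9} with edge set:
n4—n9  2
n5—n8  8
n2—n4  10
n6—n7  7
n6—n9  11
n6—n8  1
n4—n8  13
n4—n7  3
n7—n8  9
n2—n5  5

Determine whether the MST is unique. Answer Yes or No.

Sort edges by weight, then run Kruskal:
n6—n8 (1): add — endpoints in different components.
n4—n9 (2): add — endpoints in different components.
n4—n7 (3): add — endpoints in different components.
n2—n5 (5): add — endpoints in different components.
n6—n7 (7): add — endpoints in different components.
n5—n8 (8): add — endpoints in different components.
Every non-tree edge has weight strictly greater than the heaviest edge on the tree path between its endpoints, so the MST is unique.

Yes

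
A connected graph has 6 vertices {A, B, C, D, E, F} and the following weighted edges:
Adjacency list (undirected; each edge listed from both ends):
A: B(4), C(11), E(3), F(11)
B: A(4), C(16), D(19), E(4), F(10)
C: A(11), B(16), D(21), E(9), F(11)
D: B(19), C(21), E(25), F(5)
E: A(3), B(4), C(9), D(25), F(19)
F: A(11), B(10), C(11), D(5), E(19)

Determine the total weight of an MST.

Prim's algorithm from D:
Step 1: frontier [D—F 5, B—D 19, C—D 21, D—E 25] → take D—F (5); add F.
Step 2: frontier [B—D 19, C—D 21, D—E 25, B—F 10, A—F 11, C—F 11, E—F 19] → take B—F (10); add B.
Step 3: frontier [A—B 4, B—E 4, B—C 16, C—D 21, D—E 25, A—F 11, C—F 11, E—F 19] → take A—B (4); add A.
Step 4: frontier [A—E 3, A—C 11, B—E 4, B—C 16, C—D 21, D—E 25, C—F 11, E—F 19] → take A—E (3); add E.
Step 5: frontier [A—C 11, B—C 16, C—D 21, C—E 9, C—F 11] → take C—E (9); add C.
MST edges: D—F, B—F, A—B, A—E, C—E; total weight 5+10+4+3+9 = 31.

31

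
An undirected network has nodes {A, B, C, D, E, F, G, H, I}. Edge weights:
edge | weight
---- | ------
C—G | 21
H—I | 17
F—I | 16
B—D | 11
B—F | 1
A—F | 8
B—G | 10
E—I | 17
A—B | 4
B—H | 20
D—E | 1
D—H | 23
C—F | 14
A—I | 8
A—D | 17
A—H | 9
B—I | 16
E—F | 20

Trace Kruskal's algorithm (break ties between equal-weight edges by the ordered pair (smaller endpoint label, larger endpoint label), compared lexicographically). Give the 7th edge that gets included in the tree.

Kruskal's algorithm — process edges by increasing weight (ties by edge label):
B—F (1): add — endpoints in different components.
D—E (1): add — endpoints in different components.
A—B (4): add — endpoints in different components.
A—F (8): skip — A and F already connected.
A—I (8): add — endpoints in different components.
A—H (9): add — endpoints in different components.
B—G (10): add — endpoints in different components.
B—D (11): add — endpoints in different components.
C—F (14): add — endpoints in different components.
The 7th edge added is B—D.

B-D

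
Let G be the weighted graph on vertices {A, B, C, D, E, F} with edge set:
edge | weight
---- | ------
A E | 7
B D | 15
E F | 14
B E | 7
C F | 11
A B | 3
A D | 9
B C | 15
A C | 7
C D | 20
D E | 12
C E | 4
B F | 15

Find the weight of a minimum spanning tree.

Grow the tree from F using Prim:
Step 1: cheapest edge leaving the tree is C F (11); add C.
Step 2: cheapest edge leaving the tree is C E (4); add E.
Step 3: cheapest edge leaving the tree is A C (7); add A.
Step 4: cheapest edge leaving the tree is A B (3); add B.
Step 5: cheapest edge leaving the tree is A D (9); add D.
MST edges: C F, C E, A C, A B, A D; total weight 11+4+7+3+9 = 34.

34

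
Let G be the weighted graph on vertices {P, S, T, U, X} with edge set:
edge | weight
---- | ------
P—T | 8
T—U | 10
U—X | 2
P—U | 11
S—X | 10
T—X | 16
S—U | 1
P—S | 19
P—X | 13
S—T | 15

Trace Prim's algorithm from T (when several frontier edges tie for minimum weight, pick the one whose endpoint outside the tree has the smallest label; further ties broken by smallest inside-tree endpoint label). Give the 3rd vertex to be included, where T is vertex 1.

U

Prim's algorithm from T:
Step 1: frontier [P—T 8, T—U 10, S—T 15, T—X 16] → take P—T (8); add P.
Step 2: frontier [P—U 11, P—X 13, P—S 19, T—U 10, S—T 15, T—X 16] → take T—U (10); add U.
Step 3: frontier [P—X 13, P—S 19, S—T 15, T—X 16, S—U 1, U—X 2] → take S—U (1); add S.
Step 4: frontier [P—X 13, S—X 10, T—X 16, U—X 2] → take U—X (2); add X.
Vertex order: T, P, U, S, X. The 3rd vertex is U.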